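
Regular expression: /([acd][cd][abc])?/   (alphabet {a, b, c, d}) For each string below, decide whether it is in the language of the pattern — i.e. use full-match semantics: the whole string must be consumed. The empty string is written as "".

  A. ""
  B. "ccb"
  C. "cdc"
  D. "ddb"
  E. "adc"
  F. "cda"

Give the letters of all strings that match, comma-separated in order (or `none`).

A, B, C, D, E, F

A → match
B → match
C → match
D → match
E → match
F → match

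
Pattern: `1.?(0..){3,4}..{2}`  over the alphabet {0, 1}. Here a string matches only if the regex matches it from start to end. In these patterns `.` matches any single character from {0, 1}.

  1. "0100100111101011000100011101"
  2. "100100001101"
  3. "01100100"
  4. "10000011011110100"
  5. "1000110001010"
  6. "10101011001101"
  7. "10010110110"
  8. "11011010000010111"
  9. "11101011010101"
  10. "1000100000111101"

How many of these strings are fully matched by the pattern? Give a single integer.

1 → no match — must start with "1"
2 → no match
3 → no match — must start with "1"
4 → no match
5 → no match
6 → no match
7 → no match
8 → match
9 → no match
10 → no match
Total matched: 1

1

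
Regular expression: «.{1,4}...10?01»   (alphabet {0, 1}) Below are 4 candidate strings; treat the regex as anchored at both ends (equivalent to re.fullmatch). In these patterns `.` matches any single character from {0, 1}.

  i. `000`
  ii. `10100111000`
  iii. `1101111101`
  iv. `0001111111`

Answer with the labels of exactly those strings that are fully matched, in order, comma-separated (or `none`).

i → no match — must end with `01`
ii → no match — must end with `01`
iii → match
iv → no match — must end with `01`

iii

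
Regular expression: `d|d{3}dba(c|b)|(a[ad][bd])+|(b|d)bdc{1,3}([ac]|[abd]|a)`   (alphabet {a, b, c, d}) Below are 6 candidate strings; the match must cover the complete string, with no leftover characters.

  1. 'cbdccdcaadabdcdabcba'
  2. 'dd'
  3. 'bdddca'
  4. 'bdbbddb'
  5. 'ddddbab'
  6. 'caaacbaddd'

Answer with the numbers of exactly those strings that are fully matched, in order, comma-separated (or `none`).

1 → no match
2 → no match
3 → no match
4 → no match
5 → match
6 → no match

5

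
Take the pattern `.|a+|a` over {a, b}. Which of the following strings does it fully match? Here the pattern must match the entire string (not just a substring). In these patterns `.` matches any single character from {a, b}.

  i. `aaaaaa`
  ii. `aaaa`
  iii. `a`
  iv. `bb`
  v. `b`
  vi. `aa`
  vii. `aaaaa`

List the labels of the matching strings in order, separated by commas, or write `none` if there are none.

i, ii, iii, v, vi, vii

i → match
ii → match
iii → match
iv → no match
v → match
vi → match
vii → match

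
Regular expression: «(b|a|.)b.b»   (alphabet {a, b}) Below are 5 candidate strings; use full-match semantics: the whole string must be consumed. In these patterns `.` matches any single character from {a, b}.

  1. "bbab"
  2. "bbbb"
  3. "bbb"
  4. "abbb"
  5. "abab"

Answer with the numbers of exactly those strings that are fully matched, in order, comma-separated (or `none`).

1 → match
2 → match
3 → no match
4 → match
5 → match

1, 2, 4, 5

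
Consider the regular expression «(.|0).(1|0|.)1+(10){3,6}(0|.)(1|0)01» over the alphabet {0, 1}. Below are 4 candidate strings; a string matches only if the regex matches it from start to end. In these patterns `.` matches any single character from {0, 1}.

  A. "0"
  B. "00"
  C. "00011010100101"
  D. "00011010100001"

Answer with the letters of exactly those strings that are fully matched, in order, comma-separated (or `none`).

A → no match — must end with "01"
B → no match — must end with "01"
C → match
D → match

C, D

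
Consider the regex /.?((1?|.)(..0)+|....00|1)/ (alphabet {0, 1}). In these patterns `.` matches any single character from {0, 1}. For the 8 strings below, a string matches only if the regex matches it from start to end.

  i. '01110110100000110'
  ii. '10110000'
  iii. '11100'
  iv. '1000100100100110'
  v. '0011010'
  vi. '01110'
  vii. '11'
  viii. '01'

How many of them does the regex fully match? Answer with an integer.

7

i → match
ii → match
iii → match
iv → match
v → no match
vi → match
vii → match
viii → match
Total matched: 7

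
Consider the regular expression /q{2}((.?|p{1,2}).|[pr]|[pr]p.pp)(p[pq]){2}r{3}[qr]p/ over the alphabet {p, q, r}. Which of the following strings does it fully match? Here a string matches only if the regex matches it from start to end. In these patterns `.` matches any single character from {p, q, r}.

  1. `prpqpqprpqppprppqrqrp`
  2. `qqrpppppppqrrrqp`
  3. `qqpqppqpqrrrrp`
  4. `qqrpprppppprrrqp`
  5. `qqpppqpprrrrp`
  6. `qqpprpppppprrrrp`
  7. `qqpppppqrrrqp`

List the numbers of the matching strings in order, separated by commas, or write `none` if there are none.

2, 5, 6, 7

1 → no match — must start with `q`
2 → match
3 → no match
4 → no match
5 → match
6 → match
7 → match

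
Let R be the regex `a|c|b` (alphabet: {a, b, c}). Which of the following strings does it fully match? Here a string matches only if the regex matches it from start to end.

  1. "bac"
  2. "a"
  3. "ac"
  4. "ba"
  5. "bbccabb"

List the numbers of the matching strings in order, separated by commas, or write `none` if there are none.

2

1. "bac" → no match
2. "a" → match
3. "ac" → no match
4. "ba" → no match
5. "bbccabb" → no match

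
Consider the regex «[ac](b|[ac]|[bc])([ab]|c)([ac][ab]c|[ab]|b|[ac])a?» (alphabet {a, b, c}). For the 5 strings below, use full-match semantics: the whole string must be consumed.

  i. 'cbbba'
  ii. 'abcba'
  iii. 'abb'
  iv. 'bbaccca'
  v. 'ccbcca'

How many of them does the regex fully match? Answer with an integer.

2

i. 'cbbba' → match
ii. 'abcba' → match
iii. 'abb' → no match
iv. 'bbaccca' → no match
v. 'ccbcca' → no match
Total matched: 2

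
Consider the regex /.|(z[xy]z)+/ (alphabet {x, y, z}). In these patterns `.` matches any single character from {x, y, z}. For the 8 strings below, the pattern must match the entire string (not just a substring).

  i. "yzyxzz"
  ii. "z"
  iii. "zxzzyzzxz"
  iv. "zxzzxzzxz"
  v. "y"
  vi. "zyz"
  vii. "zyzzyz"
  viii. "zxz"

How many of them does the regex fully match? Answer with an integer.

i → no match
ii → match
iii → match
iv → match
v → match
vi → match
vii → match
viii → match
Total matched: 7

7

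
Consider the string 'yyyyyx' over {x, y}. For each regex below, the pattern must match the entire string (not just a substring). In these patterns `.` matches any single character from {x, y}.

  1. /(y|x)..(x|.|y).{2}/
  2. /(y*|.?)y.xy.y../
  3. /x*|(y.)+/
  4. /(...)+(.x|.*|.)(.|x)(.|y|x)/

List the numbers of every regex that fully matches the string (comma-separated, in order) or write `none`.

1 → match
2 → no match
3 → match
4 → match

1, 3, 4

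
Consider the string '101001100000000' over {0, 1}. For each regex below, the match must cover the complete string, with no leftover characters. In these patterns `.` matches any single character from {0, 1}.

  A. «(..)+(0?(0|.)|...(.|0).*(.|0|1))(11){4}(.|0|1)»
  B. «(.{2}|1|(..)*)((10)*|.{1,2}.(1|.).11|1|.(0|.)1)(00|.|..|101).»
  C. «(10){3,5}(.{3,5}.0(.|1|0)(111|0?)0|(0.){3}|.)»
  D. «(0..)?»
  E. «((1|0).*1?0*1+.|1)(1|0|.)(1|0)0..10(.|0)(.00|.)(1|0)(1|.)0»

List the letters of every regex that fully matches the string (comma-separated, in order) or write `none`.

A → no match
B → match
C → no match
D → no match
E → match

B, E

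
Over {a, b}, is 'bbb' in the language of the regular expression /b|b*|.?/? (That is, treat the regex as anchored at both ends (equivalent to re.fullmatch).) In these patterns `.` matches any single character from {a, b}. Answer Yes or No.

Yes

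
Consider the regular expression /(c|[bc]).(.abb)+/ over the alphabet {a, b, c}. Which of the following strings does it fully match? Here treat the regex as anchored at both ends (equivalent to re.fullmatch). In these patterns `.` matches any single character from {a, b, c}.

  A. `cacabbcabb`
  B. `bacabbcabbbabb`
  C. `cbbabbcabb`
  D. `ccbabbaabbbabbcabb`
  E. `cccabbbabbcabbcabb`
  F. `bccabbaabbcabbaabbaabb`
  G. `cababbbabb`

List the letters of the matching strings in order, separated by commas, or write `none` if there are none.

A, B, C, D, E, F, G

A → match
B → match
C → match
D → match
E → match
F → match
G → match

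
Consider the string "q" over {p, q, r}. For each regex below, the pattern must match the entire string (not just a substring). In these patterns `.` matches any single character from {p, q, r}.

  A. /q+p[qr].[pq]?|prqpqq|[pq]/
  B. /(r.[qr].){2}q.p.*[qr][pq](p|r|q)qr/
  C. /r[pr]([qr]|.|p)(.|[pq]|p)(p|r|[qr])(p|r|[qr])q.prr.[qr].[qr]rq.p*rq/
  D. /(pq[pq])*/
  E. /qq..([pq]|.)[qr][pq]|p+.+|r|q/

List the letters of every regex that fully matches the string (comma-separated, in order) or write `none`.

A → match
B → no match — must start with "r"
C → no match — must start with "r"
D → no match
E → match

A, E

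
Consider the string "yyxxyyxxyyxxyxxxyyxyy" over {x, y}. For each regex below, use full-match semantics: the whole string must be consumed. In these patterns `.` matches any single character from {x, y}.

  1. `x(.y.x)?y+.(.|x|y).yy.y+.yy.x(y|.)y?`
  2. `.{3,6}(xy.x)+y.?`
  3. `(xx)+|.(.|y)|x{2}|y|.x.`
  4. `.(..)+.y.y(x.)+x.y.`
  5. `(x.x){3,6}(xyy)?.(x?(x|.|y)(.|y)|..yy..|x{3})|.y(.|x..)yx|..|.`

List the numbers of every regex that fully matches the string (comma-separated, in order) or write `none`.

2

1 → no match — must start with "x"
2 → match
3 → no match
4 → no match
5 → no match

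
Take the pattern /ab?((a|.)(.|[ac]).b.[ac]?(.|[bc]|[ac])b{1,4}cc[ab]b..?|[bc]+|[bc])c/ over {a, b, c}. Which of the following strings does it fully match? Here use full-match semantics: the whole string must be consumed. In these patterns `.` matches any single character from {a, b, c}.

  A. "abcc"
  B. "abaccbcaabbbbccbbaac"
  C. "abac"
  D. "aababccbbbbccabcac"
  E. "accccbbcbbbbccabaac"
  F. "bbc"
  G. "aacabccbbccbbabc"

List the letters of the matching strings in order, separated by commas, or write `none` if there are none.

A → match
B → match
C → no match
D → match
E → no match
F → no match — must start with "a"
G → match

A, B, D, G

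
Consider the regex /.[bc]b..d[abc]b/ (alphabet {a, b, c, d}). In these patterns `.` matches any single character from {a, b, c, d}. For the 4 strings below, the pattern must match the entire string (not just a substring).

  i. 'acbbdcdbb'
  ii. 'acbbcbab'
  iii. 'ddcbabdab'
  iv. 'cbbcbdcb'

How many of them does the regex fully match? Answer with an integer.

1

i. 'acbbdcdbb' → no match
ii. 'acbbcbab' → no match
iii. 'ddcbabdab' → no match
iv. 'cbbcbdcb' → match
Total matched: 1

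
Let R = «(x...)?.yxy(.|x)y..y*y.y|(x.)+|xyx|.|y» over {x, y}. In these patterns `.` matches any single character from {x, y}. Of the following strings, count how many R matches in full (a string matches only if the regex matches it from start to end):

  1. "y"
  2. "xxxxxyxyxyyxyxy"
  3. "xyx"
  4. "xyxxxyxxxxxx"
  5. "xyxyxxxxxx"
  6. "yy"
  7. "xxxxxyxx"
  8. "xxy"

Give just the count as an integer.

6

1 → match
2 → match
3 → match
4 → match
5 → match
6 → no match
7 → match
8 → no match
Total matched: 6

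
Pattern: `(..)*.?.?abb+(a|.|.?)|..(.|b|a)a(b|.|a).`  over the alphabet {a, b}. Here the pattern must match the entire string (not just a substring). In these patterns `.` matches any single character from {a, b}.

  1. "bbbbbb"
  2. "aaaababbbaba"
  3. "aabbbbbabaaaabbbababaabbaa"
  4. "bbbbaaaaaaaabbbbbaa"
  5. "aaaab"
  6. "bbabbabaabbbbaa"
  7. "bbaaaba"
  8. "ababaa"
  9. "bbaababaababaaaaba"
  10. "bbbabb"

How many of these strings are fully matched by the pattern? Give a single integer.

1

1 → no match
2 → no match
3 → no match
4 → no match
5 → no match
6 → no match
7 → no match
8 → no match
9 → no match
10 → match
Total matched: 1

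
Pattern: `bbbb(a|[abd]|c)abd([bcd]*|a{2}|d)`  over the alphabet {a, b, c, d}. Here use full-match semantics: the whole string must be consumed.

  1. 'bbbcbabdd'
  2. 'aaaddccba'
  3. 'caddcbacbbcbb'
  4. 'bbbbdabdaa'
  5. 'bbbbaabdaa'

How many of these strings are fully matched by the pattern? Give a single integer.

1 → no match — must start with 'bbbb'
2 → no match — must start with 'bbbb'
3 → no match — must start with 'bbbb'
4 → match
5 → match
Total matched: 2

2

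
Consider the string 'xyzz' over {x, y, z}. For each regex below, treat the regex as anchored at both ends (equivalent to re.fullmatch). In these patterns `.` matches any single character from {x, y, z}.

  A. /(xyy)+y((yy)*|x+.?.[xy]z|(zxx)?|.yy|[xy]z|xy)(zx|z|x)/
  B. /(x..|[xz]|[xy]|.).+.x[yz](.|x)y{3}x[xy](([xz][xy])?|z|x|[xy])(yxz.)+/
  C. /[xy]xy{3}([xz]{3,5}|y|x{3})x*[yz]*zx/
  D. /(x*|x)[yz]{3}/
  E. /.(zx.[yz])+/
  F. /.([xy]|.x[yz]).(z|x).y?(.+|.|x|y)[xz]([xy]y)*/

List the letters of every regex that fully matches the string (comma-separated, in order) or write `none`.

D

A → no match — must start with 'xyy'
B → no match
C → no match — must end with 'zx'
D → match
E → no match
F → no match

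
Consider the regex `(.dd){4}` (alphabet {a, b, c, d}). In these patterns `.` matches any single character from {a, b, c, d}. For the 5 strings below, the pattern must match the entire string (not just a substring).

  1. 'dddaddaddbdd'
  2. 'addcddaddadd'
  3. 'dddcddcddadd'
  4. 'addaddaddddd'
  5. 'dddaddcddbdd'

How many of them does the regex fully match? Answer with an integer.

1 → match
2 → match
3 → match
4 → match
5 → match
Total matched: 5

5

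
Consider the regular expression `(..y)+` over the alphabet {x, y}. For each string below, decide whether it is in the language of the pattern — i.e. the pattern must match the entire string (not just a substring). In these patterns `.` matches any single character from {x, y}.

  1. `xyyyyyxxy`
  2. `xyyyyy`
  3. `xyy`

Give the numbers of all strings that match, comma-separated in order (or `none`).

1 → match
2 → match
3 → match

1, 2, 3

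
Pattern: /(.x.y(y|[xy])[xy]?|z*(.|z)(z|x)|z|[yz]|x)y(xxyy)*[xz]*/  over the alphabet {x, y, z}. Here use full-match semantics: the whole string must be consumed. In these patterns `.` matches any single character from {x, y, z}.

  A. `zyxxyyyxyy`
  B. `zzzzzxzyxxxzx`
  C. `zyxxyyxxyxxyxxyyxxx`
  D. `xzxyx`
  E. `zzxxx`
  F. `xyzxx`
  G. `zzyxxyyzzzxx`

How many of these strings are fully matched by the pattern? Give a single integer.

3

A → no match
B → match
C → no match
D → no match
E → no match
F → match
G → match
Total matched: 3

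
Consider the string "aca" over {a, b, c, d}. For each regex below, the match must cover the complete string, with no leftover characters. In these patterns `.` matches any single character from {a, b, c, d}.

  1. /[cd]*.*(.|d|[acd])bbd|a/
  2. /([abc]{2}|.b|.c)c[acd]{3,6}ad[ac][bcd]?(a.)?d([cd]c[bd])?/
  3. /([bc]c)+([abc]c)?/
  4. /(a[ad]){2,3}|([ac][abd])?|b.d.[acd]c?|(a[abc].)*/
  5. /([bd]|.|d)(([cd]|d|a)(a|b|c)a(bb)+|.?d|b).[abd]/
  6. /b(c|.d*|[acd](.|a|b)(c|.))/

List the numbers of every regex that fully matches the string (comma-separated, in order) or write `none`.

1 → no match
2 → no match
3 → no match
4 → match
5 → no match
6 → no match — must start with "b"

4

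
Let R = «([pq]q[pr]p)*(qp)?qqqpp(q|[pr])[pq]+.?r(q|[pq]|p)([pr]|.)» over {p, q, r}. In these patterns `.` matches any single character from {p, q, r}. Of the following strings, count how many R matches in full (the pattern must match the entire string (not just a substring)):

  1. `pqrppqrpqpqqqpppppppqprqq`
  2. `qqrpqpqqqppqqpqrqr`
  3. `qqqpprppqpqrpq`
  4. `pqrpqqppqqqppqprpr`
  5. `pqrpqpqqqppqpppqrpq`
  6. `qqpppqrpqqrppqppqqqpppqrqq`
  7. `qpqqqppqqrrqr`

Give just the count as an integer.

1 → match
2 → match
3 → match
4 → match
5 → match
6 → match
7 → match
Total matched: 7

7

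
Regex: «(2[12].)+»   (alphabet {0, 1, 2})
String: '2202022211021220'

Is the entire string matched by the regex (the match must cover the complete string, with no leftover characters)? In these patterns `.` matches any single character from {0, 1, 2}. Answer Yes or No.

No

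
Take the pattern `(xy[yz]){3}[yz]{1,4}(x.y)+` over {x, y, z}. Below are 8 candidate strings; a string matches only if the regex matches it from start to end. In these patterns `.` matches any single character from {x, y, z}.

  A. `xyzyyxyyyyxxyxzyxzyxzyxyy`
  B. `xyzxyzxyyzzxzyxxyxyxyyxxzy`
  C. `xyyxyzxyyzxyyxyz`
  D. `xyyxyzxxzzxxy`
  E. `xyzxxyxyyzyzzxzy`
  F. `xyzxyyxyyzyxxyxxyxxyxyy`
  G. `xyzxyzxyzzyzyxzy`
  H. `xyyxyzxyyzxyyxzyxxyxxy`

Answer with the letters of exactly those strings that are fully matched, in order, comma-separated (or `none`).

F, G, H

A → no match
B → no match
C → no match — must end with `y`
D → no match
E → no match
F → match
G → match
H → match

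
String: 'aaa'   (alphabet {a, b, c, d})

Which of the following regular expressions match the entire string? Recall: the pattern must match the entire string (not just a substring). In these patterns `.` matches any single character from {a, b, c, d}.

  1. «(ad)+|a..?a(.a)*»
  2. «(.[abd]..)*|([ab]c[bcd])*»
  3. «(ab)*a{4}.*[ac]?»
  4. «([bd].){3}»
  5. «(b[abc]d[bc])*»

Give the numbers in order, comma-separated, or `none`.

1 → match
2 → no match
3 → no match
4 → no match
5 → no match

1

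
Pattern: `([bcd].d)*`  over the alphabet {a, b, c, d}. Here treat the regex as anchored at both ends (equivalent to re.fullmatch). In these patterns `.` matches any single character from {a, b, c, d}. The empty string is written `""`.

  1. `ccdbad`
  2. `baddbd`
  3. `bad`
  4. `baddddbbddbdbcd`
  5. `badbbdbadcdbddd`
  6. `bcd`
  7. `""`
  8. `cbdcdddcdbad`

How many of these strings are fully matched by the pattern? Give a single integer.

7

1. `ccdbad` → match
2. `baddbd` → match
3. `bad` → match
4 → match
5 → no match
6. `bcd` → match
7. `""` → match
8. `cbdcdddcdbad` → match
Total matched: 7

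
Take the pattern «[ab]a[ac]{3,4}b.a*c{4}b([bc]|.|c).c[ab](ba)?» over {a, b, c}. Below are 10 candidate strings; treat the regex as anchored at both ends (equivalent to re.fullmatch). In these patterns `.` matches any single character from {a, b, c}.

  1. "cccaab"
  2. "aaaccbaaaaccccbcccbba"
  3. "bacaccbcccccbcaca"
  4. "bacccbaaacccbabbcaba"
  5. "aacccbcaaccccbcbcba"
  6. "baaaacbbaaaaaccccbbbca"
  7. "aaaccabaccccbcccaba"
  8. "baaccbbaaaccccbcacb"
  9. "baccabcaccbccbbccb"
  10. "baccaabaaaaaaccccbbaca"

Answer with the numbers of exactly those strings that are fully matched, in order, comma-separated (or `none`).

1 → no match
2 → match
3 → match
4 → no match
5 → no match
6 → match
7 → match
8 → match
9 → no match
10 → match

2, 3, 6, 7, 8, 10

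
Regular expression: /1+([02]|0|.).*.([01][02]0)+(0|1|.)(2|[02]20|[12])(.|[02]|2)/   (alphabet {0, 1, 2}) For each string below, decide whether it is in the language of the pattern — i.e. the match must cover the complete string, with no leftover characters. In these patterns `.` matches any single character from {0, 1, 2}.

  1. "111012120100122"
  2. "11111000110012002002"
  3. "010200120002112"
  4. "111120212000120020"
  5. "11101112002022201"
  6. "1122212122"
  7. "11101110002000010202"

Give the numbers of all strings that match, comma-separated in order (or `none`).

1 → match
2 → no match
3 → no match — must start with "1"
4 → match
5 → match
6 → no match
7 → match

1, 4, 5, 7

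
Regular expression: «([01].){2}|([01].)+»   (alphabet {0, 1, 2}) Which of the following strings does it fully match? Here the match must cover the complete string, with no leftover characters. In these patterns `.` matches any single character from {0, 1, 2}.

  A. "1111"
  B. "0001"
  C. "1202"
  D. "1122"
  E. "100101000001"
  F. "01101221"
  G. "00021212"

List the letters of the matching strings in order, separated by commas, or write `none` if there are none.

A → match
B → match
C → match
D → no match
E → match
F → no match
G → match

A, B, C, E, G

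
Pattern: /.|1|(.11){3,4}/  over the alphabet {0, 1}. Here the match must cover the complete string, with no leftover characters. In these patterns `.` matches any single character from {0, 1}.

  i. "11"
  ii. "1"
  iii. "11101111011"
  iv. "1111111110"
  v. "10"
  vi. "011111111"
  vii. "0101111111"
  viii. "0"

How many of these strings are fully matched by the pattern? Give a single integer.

3

i → no match
ii → match
iii → no match
iv → no match
v → no match
vi → match
vii → no match
viii → match
Total matched: 3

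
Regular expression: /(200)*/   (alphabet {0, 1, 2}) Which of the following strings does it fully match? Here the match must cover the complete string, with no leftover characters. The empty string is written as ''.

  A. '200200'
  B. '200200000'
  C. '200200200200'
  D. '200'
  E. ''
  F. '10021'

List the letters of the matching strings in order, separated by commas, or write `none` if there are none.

A, C, D, E

A. '200200' → match
B. '200200000' → no match
C. '200200200200' → match
D. '200' → match
E. '' → match
F. '10021' → no match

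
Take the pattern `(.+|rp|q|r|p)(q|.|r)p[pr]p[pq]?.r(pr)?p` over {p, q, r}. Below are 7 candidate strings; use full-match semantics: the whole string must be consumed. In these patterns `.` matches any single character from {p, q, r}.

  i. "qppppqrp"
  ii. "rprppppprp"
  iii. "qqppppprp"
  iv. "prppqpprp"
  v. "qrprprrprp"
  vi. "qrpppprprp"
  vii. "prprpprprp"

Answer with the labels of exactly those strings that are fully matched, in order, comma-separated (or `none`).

i, ii, iii, v, vi, vii

i → match
ii → match
iii → match
iv → no match
v → match
vi → match
vii → match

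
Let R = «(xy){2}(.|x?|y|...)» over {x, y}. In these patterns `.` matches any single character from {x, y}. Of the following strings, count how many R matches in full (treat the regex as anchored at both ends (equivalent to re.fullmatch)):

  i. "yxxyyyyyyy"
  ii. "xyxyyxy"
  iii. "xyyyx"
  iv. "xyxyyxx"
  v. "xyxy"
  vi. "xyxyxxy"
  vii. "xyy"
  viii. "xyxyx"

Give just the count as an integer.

5

i → no match — must start with "xy"
ii → match
iii → no match
iv → match
v → match
vi → match
vii → no match
viii → match
Total matched: 5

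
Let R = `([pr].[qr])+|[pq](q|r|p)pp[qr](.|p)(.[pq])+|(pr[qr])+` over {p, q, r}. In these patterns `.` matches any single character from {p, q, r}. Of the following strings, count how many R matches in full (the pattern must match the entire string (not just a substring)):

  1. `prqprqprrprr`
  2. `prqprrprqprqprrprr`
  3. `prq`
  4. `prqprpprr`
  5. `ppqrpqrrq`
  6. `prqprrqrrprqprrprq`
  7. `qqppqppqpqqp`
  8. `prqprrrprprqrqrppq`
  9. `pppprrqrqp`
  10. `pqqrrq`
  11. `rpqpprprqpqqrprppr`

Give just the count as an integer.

1 → match
2 → match
3 → match
4 → no match
5 → match
6 → no match
7 → match
8 → match
9 → no match
10 → match
11 → match
Total matched: 8

8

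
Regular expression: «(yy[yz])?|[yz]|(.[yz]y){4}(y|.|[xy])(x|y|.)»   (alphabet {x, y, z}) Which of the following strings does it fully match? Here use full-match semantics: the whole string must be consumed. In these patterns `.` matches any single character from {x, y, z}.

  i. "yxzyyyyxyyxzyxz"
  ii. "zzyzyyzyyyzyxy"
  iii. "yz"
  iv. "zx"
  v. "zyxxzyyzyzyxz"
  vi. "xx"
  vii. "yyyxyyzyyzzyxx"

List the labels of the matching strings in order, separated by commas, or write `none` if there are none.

i → no match
ii → match
iii → no match
iv → no match
v → no match
vi → no match
vii → match

ii, vii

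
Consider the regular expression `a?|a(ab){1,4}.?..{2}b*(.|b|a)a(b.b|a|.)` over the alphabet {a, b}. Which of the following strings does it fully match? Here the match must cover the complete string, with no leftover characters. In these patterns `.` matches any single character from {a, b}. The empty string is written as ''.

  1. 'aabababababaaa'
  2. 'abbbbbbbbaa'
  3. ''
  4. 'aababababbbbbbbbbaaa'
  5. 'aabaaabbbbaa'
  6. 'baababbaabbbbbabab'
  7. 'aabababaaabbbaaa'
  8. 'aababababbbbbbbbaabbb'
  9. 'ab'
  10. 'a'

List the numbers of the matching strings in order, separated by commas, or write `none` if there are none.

1 → match
2. 'abbbbbbbbaa' → no match
3. '' → match
4 → match
5. 'aabaaabbbbaa' → match
6 → no match
7 → match
8 → match
9. 'ab' → no match
10. 'a' → match

1, 3, 4, 5, 7, 8, 10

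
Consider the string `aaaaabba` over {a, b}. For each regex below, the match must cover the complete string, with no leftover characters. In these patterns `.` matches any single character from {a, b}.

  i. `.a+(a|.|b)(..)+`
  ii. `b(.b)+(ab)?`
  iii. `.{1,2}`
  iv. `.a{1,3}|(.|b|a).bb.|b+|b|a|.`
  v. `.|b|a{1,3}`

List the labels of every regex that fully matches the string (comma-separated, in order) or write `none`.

i → match
ii → no match — must start with `b`
iii → no match
iv → no match
v → no match

i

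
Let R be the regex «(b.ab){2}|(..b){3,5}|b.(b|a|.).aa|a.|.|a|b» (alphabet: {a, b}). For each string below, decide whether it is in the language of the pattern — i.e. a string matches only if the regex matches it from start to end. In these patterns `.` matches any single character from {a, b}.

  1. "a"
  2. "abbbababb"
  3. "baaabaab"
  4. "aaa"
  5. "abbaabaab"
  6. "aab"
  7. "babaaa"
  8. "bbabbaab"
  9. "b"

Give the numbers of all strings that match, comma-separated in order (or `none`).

1, 2, 5, 7, 8, 9

1. "a" → match
2. "abbbababb" → match
3. "baaabaab" → no match
4. "aaa" → no match
5. "abbaabaab" → match
6. "aab" → no match
7. "babaaa" → match
8. "bbabbaab" → match
9. "b" → match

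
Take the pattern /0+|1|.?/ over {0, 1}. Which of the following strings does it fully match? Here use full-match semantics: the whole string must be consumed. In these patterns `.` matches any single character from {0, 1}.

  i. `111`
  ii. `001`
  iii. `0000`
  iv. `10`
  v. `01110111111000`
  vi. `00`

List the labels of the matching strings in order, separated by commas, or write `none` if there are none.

i → no match
ii → no match
iii → match
iv → no match
v → no match
vi → match

iii, vi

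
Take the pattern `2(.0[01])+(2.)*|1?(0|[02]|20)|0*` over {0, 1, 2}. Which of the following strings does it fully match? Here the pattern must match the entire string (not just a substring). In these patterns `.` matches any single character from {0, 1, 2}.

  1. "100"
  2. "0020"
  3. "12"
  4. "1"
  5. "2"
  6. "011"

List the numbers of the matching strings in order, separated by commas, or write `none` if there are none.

1. "100" → no match
2. "0020" → no match
3. "12" → match
4. "1" → no match
5. "2" → match
6. "011" → no match

3, 5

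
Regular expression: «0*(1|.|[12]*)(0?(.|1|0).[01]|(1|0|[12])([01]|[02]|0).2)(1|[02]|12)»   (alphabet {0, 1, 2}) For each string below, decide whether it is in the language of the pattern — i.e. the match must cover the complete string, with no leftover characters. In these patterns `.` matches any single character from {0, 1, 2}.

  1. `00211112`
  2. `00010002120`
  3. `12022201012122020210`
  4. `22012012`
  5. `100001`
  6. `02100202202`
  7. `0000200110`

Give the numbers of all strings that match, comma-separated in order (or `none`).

1, 4, 5, 7

1 → match
2 → no match
3 → no match
4 → match
5 → match
6 → no match
7 → match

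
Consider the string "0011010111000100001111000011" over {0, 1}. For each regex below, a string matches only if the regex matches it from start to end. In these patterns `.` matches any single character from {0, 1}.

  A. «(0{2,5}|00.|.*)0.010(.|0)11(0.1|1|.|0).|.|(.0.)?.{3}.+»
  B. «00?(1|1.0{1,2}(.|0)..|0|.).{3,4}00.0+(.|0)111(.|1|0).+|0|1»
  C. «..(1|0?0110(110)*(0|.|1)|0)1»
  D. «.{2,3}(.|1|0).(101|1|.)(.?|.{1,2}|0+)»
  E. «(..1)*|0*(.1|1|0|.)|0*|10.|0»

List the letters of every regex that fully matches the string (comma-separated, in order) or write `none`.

A, B

A → match
B → match
C → no match
D → no match
E → no match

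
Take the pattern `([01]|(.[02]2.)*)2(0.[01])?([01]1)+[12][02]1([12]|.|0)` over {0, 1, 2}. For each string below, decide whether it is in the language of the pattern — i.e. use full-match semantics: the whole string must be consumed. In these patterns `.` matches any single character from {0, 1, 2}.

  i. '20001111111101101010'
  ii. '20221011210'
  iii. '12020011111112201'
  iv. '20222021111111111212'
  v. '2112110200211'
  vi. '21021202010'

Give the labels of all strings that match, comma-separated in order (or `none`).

i → no match
ii → no match
iii → no match
iv → match
v → no match
vi → no match

iv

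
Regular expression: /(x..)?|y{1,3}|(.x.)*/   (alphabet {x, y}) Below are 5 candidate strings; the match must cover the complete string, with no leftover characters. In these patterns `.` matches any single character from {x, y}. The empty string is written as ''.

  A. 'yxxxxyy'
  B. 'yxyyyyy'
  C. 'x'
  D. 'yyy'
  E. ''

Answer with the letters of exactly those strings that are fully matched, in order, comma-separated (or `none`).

A → no match
B → no match
C → no match
D → match
E → match

D, E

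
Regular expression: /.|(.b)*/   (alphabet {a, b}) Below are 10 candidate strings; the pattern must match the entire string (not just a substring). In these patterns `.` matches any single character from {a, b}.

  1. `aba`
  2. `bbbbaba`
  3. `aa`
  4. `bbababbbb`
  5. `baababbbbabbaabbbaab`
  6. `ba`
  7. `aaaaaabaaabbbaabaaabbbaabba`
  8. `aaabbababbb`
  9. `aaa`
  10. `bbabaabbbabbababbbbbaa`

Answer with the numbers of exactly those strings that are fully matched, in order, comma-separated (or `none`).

none

1 → no match
2 → no match
3 → no match
4 → no match
5 → no match
6 → no match
7 → no match
8 → no match
9 → no match
10 → no match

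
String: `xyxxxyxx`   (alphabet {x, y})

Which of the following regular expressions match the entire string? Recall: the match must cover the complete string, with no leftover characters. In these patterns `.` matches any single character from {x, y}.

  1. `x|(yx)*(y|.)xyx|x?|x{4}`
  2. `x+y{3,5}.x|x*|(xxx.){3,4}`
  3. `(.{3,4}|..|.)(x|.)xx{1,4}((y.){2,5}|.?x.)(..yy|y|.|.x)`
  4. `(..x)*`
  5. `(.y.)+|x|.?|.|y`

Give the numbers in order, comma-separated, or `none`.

3

1 → no match
2 → no match
3 → match
4 → no match
5 → no match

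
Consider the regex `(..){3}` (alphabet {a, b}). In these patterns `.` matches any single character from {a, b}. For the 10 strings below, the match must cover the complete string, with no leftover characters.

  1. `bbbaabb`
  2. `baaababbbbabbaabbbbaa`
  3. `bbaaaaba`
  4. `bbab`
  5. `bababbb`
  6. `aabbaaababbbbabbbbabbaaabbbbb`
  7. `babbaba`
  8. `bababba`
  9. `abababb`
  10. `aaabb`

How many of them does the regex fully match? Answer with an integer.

1 → no match
2 → no match
3 → no match
4 → no match
5 → no match
6 → no match
7 → no match
8 → no match
9 → no match
10 → no match
Total matched: 0

0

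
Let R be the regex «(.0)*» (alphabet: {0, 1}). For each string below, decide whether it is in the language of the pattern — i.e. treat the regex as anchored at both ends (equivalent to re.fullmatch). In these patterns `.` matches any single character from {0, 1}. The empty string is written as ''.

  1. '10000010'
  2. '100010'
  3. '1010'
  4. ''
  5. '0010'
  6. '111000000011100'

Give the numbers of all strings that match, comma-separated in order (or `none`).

1, 2, 3, 4, 5

1 → match
2 → match
3 → match
4 → match
5 → match
6 → no match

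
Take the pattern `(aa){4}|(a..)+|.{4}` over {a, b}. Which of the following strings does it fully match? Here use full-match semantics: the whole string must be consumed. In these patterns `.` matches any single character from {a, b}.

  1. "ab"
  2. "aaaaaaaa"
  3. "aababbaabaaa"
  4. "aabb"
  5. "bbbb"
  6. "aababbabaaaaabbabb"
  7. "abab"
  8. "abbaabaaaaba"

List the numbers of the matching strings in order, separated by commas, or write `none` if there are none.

2, 3, 4, 5, 6, 7, 8

1. "ab" → no match
2. "aaaaaaaa" → match
3. "aababbaabaaa" → match
4. "aabb" → match
5. "bbbb" → match
6 → match
7. "abab" → match
8. "abbaabaaaaba" → match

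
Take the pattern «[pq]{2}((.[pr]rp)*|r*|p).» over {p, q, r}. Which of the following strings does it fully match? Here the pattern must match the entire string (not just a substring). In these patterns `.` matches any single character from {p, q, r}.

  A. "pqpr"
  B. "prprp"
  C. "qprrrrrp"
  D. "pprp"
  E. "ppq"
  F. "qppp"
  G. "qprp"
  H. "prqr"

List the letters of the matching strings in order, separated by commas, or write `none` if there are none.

A, C, D, E, F, G

A. "pqpr" → match
B. "prprp" → no match
C. "qprrrrrp" → match
D. "pprp" → match
E. "ppq" → match
F. "qppp" → match
G. "qprp" → match
H. "prqr" → no match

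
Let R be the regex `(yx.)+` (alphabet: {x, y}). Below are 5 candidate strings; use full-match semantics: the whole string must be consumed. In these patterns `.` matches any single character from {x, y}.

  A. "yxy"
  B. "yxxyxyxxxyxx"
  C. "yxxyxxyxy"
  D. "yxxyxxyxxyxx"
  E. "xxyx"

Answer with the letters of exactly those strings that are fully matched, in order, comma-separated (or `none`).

A, C, D

A. "yxy" → match
B. "yxxyxyxxxyxx" → no match
C. "yxxyxxyxy" → match
D. "yxxyxxyxxyxx" → match
E. "xxyx" → no match — must start with "yx"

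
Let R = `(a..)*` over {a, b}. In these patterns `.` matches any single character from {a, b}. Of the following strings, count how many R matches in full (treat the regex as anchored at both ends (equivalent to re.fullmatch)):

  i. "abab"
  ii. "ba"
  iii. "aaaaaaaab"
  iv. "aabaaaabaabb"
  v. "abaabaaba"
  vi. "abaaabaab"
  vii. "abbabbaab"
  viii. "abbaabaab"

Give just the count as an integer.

6

i → no match
ii → no match
iii → match
iv → match
v → match
vi → match
vii → match
viii → match
Total matched: 6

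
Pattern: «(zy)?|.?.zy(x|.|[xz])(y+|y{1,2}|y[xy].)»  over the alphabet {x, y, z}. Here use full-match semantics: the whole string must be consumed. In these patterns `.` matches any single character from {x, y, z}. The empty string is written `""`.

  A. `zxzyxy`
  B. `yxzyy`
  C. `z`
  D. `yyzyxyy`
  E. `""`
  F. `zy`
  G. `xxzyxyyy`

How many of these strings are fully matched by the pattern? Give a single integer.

5

A → match
B → no match
C → no match
D → match
E → match
F → match
G → match
Total matched: 5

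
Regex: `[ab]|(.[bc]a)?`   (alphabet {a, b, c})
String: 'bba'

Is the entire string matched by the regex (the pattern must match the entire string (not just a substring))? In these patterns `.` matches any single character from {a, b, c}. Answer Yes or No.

Yes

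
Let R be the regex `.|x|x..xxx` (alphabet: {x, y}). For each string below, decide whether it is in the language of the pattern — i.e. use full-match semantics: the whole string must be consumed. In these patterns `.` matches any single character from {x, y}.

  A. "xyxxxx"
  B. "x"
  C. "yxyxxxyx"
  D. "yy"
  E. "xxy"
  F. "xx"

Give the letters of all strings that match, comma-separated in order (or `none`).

A → match
B → match
C → no match
D → no match
E → no match
F → no match

A, B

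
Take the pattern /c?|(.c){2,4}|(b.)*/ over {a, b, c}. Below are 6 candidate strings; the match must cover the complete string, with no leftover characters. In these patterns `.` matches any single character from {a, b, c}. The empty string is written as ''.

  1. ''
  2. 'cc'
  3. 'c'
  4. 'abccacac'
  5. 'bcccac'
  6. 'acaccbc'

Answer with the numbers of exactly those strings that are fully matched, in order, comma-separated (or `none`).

1 → match
2 → no match
3 → match
4 → no match
5 → match
6 → no match

1, 3, 5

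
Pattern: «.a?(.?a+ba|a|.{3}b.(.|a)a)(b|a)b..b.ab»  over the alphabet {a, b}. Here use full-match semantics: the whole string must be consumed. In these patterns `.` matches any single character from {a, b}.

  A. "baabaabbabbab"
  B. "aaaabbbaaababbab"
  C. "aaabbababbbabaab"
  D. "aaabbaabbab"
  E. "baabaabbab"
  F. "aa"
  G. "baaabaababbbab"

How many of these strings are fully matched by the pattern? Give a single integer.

5

A → match
B → no match
C → match
D → match
E → match
F → no match — must end with "ab"
G → match
Total matched: 5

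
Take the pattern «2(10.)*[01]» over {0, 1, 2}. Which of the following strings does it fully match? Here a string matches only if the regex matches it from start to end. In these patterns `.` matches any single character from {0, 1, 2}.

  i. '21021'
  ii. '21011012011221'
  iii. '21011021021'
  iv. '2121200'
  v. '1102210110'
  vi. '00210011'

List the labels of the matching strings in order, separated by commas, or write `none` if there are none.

i, iii

i → match
ii → no match
iii → match
iv → no match
v → no match — must start with '2'
vi → no match — must start with '2'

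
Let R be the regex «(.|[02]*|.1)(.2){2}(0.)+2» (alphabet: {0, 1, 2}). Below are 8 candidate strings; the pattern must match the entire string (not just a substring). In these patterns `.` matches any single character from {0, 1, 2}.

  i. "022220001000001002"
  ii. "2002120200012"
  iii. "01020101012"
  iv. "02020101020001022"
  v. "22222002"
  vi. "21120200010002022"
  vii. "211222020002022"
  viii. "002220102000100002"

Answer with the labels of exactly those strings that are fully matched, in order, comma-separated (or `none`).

i → match
ii → match
iii. "01020101012" → no match
iv → match
v. "22222002" → match
vi → match
vii → match
viii → match

i, ii, iv, v, vi, vii, viii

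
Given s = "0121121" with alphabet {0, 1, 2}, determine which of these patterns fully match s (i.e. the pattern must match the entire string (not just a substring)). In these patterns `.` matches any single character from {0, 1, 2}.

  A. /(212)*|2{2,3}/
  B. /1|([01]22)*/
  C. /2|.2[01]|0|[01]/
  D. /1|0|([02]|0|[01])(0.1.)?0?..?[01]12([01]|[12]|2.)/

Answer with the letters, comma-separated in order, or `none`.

A → no match
B → no match
C → no match
D → match

D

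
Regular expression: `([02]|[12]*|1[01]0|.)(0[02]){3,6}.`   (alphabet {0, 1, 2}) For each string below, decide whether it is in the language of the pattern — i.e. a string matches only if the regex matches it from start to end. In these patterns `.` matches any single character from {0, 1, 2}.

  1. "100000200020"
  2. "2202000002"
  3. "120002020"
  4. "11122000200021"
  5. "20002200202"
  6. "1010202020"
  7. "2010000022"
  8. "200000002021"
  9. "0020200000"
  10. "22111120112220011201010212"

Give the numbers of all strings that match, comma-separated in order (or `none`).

1, 3, 4, 8, 9

1 → match
2 → no match
3 → match
4 → match
5 → no match
6 → no match
7 → no match
8 → match
9 → match
10 → no match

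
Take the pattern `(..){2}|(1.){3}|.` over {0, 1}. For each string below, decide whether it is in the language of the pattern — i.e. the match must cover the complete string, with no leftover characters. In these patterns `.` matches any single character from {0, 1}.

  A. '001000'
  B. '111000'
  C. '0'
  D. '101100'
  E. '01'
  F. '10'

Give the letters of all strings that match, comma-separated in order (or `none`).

A. '001000' → no match
B. '111000' → no match
C. '0' → match
D. '101100' → no match
E. '01' → no match
F. '10' → no match

C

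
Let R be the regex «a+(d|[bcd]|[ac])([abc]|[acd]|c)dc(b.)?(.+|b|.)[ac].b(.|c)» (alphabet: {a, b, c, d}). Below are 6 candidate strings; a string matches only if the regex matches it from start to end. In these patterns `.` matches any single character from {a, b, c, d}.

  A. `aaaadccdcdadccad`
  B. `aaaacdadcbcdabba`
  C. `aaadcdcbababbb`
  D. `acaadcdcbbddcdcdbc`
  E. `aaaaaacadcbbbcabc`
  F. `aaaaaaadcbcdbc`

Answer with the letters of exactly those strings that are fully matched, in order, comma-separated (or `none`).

A → no match
B → no match
C → match
D → no match
E → match
F → match

C, E, F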